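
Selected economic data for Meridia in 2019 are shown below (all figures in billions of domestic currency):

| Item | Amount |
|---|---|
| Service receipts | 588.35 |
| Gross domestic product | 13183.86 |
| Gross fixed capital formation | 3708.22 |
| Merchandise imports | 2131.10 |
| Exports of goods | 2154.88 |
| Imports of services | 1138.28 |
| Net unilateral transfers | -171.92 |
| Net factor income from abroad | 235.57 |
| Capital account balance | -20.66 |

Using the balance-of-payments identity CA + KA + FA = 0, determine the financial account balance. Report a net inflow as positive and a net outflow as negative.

483.16

Goods balance = 2154.88 - 2131.10 = 23.78
Services balance = 588.35 - 1138.28 = -549.93
Trade balance (goods + services) = 23.78 + (-549.93) = -526.15
Net primary income = 235.57
Net secondary income = -171.92
Current account = -526.15 + 235.57 + (-171.92) = -462.50
Financial account = -(-462.50 + (-20.66)) = 483.16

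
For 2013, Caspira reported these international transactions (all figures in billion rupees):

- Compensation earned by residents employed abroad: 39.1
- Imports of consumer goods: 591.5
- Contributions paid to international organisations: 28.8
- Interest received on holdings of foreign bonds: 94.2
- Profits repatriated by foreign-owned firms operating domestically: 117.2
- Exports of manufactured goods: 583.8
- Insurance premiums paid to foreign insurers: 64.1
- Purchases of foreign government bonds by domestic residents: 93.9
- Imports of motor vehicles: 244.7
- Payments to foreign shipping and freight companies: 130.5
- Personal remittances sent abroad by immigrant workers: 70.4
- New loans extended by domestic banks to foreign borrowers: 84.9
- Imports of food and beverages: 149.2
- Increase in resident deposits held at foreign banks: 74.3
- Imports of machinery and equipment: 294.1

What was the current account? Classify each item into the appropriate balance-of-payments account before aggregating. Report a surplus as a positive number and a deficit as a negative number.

-973.4

Goods: 583.8 - 591.5 - 149.2 - 244.7 - 294.1 = -695.7
Services: -64.1 - 130.5 = -194.6
Primary income: 39.1 - 117.2 + 94.2 = 16.1
Secondary income: -70.4 - 28.8 = -99.2
Current account = (-695.7) + (-194.6) + 16.1 + (-99.2) = -973.4
(Excluded from the current account — financial account: purchases of foreign government bonds by domestic residents 93.9, new loans extended by domestic banks to foreign borrowers 84.9, increase in resident deposits held at foreign banks 74.3.)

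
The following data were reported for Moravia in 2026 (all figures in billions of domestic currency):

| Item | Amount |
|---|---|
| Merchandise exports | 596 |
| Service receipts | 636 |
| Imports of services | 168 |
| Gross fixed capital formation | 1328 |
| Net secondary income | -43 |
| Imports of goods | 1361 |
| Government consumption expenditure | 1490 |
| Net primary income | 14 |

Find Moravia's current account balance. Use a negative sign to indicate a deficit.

Goods balance = 596 - 1361 = -765
Services balance = 636 - 168 = 468
Trade balance (goods + services) = -765 + 468 = -297
Net primary income = 14
Net secondary income = -43
Current account = -297 + 14 + (-43) = -326

-326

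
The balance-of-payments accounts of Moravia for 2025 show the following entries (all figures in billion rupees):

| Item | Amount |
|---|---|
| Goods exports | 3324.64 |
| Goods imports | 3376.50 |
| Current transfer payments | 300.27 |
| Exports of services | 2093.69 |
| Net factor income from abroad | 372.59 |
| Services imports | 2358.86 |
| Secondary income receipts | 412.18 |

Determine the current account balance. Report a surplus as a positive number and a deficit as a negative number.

Goods balance = 3324.64 - 3376.50 = -51.86
Services balance = 2093.69 - 2358.86 = -265.17
Trade balance (goods + services) = -51.86 + (-265.17) = -317.03
Net primary income = 372.59
Net secondary income = 412.18 - 300.27 = 111.91
Current account = -317.03 + 372.59 + 111.91 = 167.47

167.47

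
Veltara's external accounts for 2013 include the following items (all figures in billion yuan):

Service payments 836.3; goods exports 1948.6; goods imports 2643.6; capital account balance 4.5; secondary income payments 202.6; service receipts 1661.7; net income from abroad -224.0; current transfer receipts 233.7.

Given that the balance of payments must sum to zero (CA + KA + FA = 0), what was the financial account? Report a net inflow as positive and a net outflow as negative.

Goods balance = 1948.6 - 2643.6 = -695.0
Services balance = 1661.7 - 836.3 = 825.4
Trade balance (goods + services) = -695.0 + 825.4 = 130.4
Net primary income = -224.0
Net secondary income = 233.7 - 202.6 = 31.1
Current account = 130.4 + (-224.0) + 31.1 = -62.5
Financial account = -(-62.5 + 4.5) = 58.0

58.0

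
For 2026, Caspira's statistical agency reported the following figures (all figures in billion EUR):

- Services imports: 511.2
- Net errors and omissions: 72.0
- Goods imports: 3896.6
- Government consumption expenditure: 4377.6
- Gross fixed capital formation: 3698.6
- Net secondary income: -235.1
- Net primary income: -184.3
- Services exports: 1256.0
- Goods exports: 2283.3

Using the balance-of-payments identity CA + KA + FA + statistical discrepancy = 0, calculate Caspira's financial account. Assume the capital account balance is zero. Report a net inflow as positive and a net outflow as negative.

Goods balance = 2283.3 - 3896.6 = -1613.3
Services balance = 1256.0 - 511.2 = 744.8
Trade balance (goods + services) = -1613.3 + 744.8 = -868.5
Net primary income = -184.3
Net secondary income = -235.1
Current account = -868.5 + (-184.3) + (-235.1) = -1287.9
Financial account = -(-1287.9 + 72.0) = 1215.9

1215.9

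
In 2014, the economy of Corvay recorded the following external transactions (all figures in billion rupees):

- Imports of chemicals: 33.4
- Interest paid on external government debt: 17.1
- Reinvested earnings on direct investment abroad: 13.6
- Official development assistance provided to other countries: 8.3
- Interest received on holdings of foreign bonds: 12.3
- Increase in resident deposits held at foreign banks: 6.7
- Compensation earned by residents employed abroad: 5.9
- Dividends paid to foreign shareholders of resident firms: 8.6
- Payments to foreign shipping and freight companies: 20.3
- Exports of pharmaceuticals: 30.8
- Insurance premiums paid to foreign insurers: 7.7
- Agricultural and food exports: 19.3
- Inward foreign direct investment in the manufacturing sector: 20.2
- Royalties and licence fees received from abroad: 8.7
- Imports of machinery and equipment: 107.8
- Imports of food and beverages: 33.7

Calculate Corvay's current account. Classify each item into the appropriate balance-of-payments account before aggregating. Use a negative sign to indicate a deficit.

-146.3

Goods: -107.8 + 19.3 + 30.8 - 33.7 - 33.4 = -124.8
Services: -20.3 - 7.7 + 8.7 = -19.3
Primary income: 12.3 - 17.1 + 5.9 + 13.6 - 8.6 = 6.1
Secondary income: -8.3
Current account = (-124.8) + (-19.3) + 6.1 + (-8.3) = -146.3
(Excluded from the current account — financial account: increase in resident deposits held at foreign banks 6.7, inward foreign direct investment in the manufacturing sector 20.2.)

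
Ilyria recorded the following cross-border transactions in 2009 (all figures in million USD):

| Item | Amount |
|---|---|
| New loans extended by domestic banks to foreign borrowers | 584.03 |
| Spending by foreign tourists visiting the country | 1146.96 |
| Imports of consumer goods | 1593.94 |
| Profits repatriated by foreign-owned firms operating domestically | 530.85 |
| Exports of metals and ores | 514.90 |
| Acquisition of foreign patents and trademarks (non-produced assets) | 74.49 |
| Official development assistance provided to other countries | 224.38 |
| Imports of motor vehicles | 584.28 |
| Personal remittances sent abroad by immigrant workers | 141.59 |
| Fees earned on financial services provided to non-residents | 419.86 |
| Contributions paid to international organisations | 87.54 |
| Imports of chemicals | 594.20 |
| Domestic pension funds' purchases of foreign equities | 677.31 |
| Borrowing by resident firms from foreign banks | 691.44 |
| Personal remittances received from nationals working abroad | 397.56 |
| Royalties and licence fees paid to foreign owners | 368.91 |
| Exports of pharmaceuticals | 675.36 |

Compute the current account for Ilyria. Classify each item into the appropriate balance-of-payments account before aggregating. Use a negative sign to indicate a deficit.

Goods: -584.28 - 1593.94 + 514.90 + 675.36 - 594.20 = -1582.16
Services: 419.86 + 1146.96 - 368.91 = 1197.91
Primary income: -530.85
Secondary income: -224.38 + 397.56 - 87.54 - 141.59 = -55.95
Current account = (-1582.16) + 1197.91 + (-530.85) + (-55.95) = -971.05
(Excluded from the current account — financial account: new loans extended by domestic banks to foreign borrowers 584.03, domestic pension funds' purchases of foreign equities 677.31, borrowing by resident firms from foreign banks 691.44; capital account: acquisition of foreign patents and trademarks (non-produced assets) 74.49.)

-971.05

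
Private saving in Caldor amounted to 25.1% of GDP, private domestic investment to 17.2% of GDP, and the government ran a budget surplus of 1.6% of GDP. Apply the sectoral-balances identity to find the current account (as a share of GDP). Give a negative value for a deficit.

9.5

By the sectoral-balances identity, CA = (S_private - I) + (T - G).
Private balance = 25.1 - 17.2 = 7.9
Government balance (T - G) = 1.6
CA = 7.9 + 1.6 = 9.5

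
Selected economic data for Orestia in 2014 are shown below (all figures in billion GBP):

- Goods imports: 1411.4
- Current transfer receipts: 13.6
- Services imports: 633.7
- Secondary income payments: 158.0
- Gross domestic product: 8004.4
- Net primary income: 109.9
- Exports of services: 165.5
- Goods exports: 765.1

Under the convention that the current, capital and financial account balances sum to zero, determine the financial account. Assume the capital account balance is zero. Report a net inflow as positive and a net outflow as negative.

Goods balance = 765.1 - 1411.4 = -646.3
Services balance = 165.5 - 633.7 = -468.2
Trade balance (goods + services) = -646.3 + (-468.2) = -1114.5
Net primary income = 109.9
Net secondary income = 13.6 - 158.0 = -144.4
Current account = -1114.5 + 109.9 + (-144.4) = -1149.0
Financial account = -(-1149.0) = 1149.0

1149.0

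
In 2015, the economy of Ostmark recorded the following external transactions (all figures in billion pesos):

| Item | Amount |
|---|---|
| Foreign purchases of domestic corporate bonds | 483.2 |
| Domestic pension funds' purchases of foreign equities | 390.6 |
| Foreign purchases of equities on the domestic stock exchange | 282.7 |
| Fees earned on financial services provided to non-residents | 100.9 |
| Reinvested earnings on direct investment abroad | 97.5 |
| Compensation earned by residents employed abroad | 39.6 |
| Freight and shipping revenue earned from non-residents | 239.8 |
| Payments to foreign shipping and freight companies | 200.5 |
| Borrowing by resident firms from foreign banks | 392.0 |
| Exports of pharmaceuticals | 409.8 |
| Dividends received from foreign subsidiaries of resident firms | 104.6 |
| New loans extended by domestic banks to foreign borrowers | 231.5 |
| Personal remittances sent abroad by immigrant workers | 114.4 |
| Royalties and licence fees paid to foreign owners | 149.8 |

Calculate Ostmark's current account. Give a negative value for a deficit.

Goods: 409.8
Services: -149.8 + 100.9 + 239.8 - 200.5 = -9.6
Primary income: 97.5 + 104.6 + 39.6 = 241.7
Secondary income: -114.4
Current account = 409.8 + (-9.6) + 241.7 + (-114.4) = 527.5
(Excluded from the current account — financial account: foreign purchases of domestic corporate bonds 483.2, domestic pension funds' purchases of foreign equities 390.6, foreign purchases of equities on the domestic stock exchange 282.7, borrowing by resident firms from foreign banks 392.0, new loans extended by domestic banks to foreign borrowers 231.5.)

527.5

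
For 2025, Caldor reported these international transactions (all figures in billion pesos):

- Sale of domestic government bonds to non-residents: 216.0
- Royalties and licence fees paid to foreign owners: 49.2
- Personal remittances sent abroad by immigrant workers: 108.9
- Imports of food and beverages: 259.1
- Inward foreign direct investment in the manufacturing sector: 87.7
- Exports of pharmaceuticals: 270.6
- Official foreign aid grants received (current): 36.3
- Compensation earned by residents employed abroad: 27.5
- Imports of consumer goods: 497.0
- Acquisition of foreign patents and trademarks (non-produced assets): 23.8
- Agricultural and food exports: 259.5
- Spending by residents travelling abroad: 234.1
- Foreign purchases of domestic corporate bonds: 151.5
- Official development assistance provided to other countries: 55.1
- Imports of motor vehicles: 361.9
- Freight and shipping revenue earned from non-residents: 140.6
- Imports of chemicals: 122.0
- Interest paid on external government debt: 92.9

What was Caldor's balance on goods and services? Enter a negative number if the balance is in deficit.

Goods: -361.9 - 497.0 - 122.0 + 259.5 - 259.1 + 270.6 = -709.9
Services: -234.1 - 49.2 + 140.6 = -142.7
Trade balance = -709.9 + (-142.7) = -852.6
(Excluded from the trade balance — financial account: sale of domestic government bonds to non-residents 216.0, inward foreign direct investment in the manufacturing sector 87.7, foreign purchases of domestic corporate bonds 151.5; secondary income: personal remittances sent abroad by immigrant workers 108.9, official foreign aid grants received (current) 36.3, official development assistance provided to other countries 55.1; primary income: compensation earned by residents employed abroad 27.5, interest paid on external government debt 92.9; capital account: acquisition of foreign patents and trademarks (non-produced assets) 23.8.)

-852.6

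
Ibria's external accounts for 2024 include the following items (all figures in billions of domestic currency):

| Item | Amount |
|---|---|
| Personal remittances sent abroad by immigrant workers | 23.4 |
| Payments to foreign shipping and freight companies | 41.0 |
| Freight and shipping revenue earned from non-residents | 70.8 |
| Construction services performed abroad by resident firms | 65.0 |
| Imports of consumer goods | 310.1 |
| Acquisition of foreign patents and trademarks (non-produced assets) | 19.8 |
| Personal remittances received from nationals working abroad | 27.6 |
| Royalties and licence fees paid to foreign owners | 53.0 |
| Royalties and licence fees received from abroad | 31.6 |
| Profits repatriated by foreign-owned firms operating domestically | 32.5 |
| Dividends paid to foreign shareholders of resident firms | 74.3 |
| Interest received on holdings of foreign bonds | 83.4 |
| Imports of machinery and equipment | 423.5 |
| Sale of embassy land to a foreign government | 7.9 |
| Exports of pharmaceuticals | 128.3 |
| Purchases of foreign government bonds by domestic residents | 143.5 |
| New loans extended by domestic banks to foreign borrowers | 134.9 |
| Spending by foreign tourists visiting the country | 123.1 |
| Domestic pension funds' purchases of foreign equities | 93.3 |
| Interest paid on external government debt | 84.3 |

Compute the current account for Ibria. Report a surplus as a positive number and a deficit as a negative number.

-512.3

Goods: -423.5 - 310.1 + 128.3 = -605.3
Services: -41.0 + 123.1 + 65.0 - 53.0 + 70.8 + 31.6 = 196.5
Primary income: -84.3 - 74.3 + 83.4 - 32.5 = -107.7
Secondary income: -23.4 + 27.6 = 4.2
Current account = (-605.3) + 196.5 + (-107.7) + 4.2 = -512.3
(Excluded from the current account — capital account: acquisition of foreign patents and trademarks (non-produced assets) 19.8, sale of embassy land to a foreign government 7.9; financial account: purchases of foreign government bonds by domestic residents 143.5, new loans extended by domestic banks to foreign borrowers 134.9, domestic pension funds' purchases of foreign equities 93.3.)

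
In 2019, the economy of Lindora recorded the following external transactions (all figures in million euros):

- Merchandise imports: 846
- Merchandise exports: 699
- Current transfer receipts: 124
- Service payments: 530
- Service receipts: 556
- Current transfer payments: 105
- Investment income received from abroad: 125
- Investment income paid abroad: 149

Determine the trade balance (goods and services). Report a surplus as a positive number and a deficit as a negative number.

-121

Goods balance = 699 - 846 = -147
Services balance = 556 - 530 = 26
Trade balance (goods + services) = -147 + 26 = -121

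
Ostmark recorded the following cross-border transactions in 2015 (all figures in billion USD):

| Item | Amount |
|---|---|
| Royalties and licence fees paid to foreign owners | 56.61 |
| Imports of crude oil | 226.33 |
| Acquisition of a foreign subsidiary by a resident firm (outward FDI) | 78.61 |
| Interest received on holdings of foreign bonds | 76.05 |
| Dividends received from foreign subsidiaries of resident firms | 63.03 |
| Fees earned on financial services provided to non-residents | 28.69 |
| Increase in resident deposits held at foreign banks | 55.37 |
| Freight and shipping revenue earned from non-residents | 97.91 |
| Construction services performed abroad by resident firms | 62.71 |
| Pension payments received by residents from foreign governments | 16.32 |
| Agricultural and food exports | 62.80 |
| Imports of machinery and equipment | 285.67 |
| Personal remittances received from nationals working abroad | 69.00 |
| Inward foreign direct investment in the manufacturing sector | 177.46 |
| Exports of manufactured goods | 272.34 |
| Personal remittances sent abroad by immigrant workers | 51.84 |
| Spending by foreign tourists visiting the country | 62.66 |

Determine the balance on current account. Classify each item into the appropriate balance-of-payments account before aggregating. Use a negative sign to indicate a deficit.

Goods: -226.33 + 272.34 - 285.67 + 62.80 = -176.86
Services: 62.66 + 97.91 + 62.71 - 56.61 + 28.69 = 195.36
Primary income: 63.03 + 76.05 = 139.08
Secondary income: 69.00 - 51.84 + 16.32 = 33.48
Current account = (-176.86) + 195.36 + 139.08 + 33.48 = 191.06
(Excluded from the current account — financial account: acquisition of a foreign subsidiary by a resident firm (outward FDI) 78.61, increase in resident deposits held at foreign banks 55.37, inward foreign direct investment in the manufacturing sector 177.46.)

191.06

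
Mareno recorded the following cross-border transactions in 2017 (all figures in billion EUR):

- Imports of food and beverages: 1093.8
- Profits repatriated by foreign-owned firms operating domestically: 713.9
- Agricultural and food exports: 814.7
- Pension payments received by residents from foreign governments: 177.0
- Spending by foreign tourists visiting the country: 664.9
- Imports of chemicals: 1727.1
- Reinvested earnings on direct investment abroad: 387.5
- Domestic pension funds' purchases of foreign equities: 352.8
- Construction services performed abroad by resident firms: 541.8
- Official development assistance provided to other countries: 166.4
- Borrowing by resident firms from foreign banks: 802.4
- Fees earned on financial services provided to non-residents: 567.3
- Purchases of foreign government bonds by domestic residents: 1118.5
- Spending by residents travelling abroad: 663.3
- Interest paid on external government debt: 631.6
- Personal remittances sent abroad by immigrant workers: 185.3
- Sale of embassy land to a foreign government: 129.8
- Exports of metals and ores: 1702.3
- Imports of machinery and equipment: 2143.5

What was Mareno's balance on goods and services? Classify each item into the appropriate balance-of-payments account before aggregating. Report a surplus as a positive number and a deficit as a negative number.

-1336.7

Goods: -2143.5 - 1093.8 + 814.7 - 1727.1 + 1702.3 = -2447.4
Services: 664.9 + 541.8 - 663.3 + 567.3 = 1110.7
Trade balance = -2447.4 + 1110.7 = -1336.7
(Excluded from the trade balance — primary income: profits repatriated by foreign-owned firms operating domestically 713.9, reinvested earnings on direct investment abroad 387.5, interest paid on external government debt 631.6; secondary income: pension payments received by residents from foreign governments 177.0, official development assistance provided to other countries 166.4, personal remittances sent abroad by immigrant workers 185.3; financial account: domestic pension funds' purchases of foreign equities 352.8, borrowing by resident firms from foreign banks 802.4, purchases of foreign government bonds by domestic residents 1118.5; capital account: sale of embassy land to a foreign government 129.8.)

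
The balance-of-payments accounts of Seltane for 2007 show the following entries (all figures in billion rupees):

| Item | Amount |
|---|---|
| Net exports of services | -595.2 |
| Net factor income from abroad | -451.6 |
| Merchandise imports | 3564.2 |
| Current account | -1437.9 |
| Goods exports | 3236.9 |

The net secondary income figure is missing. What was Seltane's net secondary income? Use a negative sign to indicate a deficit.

Current account = goods balance + services balance + net primary income + net secondary income
Sum of the known components = -1374.1
Net secondary income = CA - (known components) = -1437.9 - (-1374.1) = -63.8

-63.8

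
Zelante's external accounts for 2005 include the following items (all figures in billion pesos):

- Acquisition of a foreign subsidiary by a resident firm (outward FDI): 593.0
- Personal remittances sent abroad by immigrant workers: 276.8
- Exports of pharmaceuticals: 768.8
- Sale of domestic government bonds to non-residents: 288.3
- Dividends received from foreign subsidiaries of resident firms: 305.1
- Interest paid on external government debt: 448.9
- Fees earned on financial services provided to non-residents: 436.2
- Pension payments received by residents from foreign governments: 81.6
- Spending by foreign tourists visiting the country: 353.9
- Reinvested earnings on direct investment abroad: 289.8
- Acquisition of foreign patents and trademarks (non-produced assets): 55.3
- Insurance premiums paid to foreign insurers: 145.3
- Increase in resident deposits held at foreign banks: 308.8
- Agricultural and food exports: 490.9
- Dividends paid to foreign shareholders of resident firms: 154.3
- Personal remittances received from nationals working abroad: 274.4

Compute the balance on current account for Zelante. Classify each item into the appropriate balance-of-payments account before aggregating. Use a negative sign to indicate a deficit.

1975.4

Goods: 768.8 + 490.9 = 1259.7
Services: 436.2 + 353.9 - 145.3 = 644.8
Primary income: -154.3 + 289.8 - 448.9 + 305.1 = -8.3
Secondary income: 274.4 + 81.6 - 276.8 = 79.2
Current account = 1259.7 + 644.8 + (-8.3) + 79.2 = 1975.4
(Excluded from the current account — financial account: acquisition of a foreign subsidiary by a resident firm (outward FDI) 593.0, sale of domestic government bonds to non-residents 288.3, increase in resident deposits held at foreign banks 308.8; capital account: acquisition of foreign patents and trademarks (non-produced assets) 55.3.)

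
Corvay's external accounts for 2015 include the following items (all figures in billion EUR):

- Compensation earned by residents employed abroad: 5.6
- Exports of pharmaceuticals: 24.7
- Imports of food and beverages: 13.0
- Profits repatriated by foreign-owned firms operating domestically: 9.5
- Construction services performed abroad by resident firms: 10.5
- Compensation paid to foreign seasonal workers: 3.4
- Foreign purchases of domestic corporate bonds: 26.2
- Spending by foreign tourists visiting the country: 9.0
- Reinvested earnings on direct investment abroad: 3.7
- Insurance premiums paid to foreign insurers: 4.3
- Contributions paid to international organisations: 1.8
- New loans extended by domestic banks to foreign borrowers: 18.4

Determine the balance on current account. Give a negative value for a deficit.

21.5

Goods: -13.0 + 24.7 = 11.7
Services: 10.5 + 9.0 - 4.3 = 15.2
Primary income: -3.4 + 3.7 + 5.6 - 9.5 = -3.6
Secondary income: -1.8
Current account = 11.7 + 15.2 + (-3.6) + (-1.8) = 21.5
(Excluded from the current account — financial account: foreign purchases of domestic corporate bonds 26.2, new loans extended by domestic banks to foreign borrowers 18.4.)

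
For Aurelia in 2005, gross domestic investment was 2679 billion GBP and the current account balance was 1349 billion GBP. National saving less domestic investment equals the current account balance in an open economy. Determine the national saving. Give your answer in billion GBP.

S - I = CA (net lending to the rest of the world).
S = I + CA = 2679 + 1349 = 4028

4028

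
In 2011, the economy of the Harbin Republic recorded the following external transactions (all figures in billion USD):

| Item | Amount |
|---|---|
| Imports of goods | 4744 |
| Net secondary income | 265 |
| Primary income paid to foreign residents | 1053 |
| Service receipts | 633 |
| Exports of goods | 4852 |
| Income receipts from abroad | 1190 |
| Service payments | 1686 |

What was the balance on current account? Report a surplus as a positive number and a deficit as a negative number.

Goods balance = 4852 - 4744 = 108
Services balance = 633 - 1686 = -1053
Trade balance (goods + services) = 108 + (-1053) = -945
Net primary income = 1190 - 1053 = 137
Net secondary income = 265
Current account = -945 + 137 + 265 = -543

-543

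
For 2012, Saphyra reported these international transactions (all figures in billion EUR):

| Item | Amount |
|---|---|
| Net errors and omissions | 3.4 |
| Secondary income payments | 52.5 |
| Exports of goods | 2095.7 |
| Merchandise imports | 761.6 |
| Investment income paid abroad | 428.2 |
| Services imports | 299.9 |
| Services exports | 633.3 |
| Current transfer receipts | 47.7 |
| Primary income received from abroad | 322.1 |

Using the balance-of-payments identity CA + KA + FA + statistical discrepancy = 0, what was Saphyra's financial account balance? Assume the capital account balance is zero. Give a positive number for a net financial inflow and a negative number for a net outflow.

-1560.0

Goods balance = 2095.7 - 761.6 = 1334.1
Services balance = 633.3 - 299.9 = 333.4
Trade balance (goods + services) = 1334.1 + 333.4 = 1667.5
Net primary income = 322.1 - 428.2 = -106.1
Net secondary income = 47.7 - 52.5 = -4.8
Current account = 1667.5 + (-106.1) + (-4.8) = 1556.6
Financial account = -(1556.6 + 3.4) = -1560.0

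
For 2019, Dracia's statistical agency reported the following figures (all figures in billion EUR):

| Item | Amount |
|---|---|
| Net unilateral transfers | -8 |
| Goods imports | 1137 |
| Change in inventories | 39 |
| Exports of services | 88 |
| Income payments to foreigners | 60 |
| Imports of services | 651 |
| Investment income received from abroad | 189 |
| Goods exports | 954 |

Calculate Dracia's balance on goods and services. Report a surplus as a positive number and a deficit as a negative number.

Goods balance = 954 - 1137 = -183
Services balance = 88 - 651 = -563
Trade balance (goods + services) = -183 + (-563) = -746

-746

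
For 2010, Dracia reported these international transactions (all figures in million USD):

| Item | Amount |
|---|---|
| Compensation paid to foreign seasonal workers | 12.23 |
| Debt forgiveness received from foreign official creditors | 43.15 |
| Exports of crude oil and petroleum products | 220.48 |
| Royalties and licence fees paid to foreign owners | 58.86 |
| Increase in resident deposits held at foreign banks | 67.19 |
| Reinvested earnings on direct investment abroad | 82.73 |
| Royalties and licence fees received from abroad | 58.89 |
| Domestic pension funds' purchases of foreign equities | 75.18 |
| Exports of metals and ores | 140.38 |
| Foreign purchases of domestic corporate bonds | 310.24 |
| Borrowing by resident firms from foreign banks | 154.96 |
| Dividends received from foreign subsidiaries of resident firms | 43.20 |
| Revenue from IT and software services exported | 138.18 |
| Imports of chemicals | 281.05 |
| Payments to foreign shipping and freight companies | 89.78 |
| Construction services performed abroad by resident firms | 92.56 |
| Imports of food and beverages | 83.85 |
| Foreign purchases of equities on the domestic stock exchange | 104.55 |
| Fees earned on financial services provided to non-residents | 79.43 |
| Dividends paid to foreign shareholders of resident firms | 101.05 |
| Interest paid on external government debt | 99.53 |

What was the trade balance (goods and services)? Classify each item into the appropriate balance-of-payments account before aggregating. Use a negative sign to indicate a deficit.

Goods: 140.38 - 83.85 + 220.48 - 281.05 = -4.04
Services: -58.86 - 89.78 + 92.56 + 79.43 + 58.89 + 138.18 = 220.42
Trade balance = -4.04 + 220.42 = 216.38
(Excluded from the trade balance — primary income: compensation paid to foreign seasonal workers 12.23, reinvested earnings on direct investment abroad 82.73, dividends received from foreign subsidiaries of resident firms 43.20, dividends paid to foreign shareholders of resident firms 101.05, interest paid on external government debt 99.53; capital account: debt forgiveness received from foreign official creditors 43.15; financial account: increase in resident deposits held at foreign banks 67.19, domestic pension funds' purchases of foreign equities 75.18, foreign purchases of domestic corporate bonds 310.24, borrowing by resident firms from foreign banks 154.96, foreign purchases of equities on the domestic stock exchange 104.55.)

216.38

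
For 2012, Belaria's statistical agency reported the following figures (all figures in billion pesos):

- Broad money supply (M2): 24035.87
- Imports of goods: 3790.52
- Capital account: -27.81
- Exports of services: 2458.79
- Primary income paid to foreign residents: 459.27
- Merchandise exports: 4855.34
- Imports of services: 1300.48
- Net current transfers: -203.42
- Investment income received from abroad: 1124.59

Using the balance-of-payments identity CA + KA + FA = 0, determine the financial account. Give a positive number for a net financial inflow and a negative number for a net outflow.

-2657.22

Goods balance = 4855.34 - 3790.52 = 1064.82
Services balance = 2458.79 - 1300.48 = 1158.31
Trade balance (goods + services) = 1064.82 + 1158.31 = 2223.13
Net primary income = 1124.59 - 459.27 = 665.32
Net secondary income = -203.42
Current account = 2223.13 + 665.32 + (-203.42) = 2685.03
Financial account = -(2685.03 + (-27.81)) = -2657.22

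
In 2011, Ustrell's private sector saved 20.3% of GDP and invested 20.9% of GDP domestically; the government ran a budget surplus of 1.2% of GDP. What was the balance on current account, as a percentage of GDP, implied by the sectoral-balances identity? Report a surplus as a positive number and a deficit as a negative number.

By the sectoral-balances identity, CA = (S_private - I) + (T - G).
Private balance = 20.3 - 20.9 = -0.6
Government balance (T - G) = 1.2
CA = -0.6 + 1.2 = 0.6

0.6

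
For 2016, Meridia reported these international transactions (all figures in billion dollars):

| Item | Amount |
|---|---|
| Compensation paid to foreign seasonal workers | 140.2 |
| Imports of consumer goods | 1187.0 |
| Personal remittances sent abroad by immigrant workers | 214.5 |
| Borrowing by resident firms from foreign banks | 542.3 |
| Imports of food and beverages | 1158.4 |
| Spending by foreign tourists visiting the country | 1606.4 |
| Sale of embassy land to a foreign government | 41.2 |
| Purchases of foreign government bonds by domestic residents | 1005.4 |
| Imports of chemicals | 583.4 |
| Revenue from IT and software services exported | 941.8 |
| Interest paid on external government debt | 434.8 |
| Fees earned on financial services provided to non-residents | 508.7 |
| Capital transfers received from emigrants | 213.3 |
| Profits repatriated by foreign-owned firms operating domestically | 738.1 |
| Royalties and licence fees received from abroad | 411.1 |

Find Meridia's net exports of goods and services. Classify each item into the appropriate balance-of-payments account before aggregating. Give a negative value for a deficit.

539.2

Goods: -1158.4 - 583.4 - 1187.0 = -2928.8
Services: 1606.4 + 941.8 + 411.1 + 508.7 = 3468.0
Trade balance = -2928.8 + 3468.0 = 539.2
(Excluded from the trade balance — primary income: compensation paid to foreign seasonal workers 140.2, interest paid on external government debt 434.8, profits repatriated by foreign-owned firms operating domestically 738.1; secondary income: personal remittances sent abroad by immigrant workers 214.5; financial account: borrowing by resident firms from foreign banks 542.3, purchases of foreign government bonds by domestic residents 1005.4; capital account: sale of embassy land to a foreign government 41.2, capital transfers received from emigrants 213.3.)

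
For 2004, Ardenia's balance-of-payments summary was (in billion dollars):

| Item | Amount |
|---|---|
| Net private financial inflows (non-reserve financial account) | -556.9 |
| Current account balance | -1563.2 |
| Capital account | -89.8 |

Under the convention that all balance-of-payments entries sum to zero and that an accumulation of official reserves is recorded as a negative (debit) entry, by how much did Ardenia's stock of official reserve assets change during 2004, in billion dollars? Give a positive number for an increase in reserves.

-2209.9

Official reserve transactions balance = -((-1563.2) + (-89.8) + (-556.9)) = 2209.9
An accumulation of reserves is recorded as a debit (negative entry), so the change in the stock of reserves is the negative of that balance.
Change in official reserves = -(2209.9) = -2209.9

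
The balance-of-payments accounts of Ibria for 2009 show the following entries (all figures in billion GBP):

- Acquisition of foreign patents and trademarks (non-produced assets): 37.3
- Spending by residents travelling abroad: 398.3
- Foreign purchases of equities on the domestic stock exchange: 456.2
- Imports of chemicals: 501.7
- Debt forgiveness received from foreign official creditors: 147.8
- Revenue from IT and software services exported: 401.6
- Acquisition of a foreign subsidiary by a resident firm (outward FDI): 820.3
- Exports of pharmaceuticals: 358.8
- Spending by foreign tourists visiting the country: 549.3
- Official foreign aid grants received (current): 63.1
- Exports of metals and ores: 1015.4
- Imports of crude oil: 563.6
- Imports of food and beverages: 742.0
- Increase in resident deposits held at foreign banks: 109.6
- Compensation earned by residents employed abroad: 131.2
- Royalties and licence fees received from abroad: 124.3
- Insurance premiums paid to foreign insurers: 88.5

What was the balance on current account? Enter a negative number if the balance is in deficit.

Goods: 1015.4 + 358.8 - 563.6 - 501.7 - 742.0 = -433.1
Services: 549.3 + 401.6 + 124.3 - 88.5 - 398.3 = 588.4
Primary income: 131.2
Secondary income: 63.1
Current account = (-433.1) + 588.4 + 131.2 + 63.1 = 349.6
(Excluded from the current account — capital account: acquisition of foreign patents and trademarks (non-produced assets) 37.3, debt forgiveness received from foreign official creditors 147.8; financial account: foreign purchases of equities on the domestic stock exchange 456.2, acquisition of a foreign subsidiary by a resident firm (outward FDI) 820.3, increase in resident deposits held at foreign banks 109.6.)

349.6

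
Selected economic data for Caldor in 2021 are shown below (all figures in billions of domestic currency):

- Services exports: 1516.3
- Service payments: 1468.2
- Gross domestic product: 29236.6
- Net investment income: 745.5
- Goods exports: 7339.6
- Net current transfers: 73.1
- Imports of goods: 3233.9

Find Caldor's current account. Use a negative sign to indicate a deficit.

4972.4

Goods balance = 7339.6 - 3233.9 = 4105.7
Services balance = 1516.3 - 1468.2 = 48.1
Trade balance (goods + services) = 4105.7 + 48.1 = 4153.8
Net primary income = 745.5
Net secondary income = 73.1
Current account = 4153.8 + 745.5 + 73.1 = 4972.4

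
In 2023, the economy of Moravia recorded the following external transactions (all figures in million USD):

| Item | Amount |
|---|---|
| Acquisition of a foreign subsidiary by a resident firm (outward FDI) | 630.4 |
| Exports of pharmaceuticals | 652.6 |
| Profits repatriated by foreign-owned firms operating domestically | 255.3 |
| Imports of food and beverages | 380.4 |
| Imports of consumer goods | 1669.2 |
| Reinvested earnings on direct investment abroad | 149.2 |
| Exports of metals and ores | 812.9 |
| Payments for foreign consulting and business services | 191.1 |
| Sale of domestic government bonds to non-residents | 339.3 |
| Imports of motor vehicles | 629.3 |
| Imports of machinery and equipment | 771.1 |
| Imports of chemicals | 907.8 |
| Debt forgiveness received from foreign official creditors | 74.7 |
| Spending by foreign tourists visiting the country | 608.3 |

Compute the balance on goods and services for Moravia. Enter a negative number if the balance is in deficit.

-2475.1

Goods: 812.9 - 380.4 - 907.8 - 771.1 - 1669.2 - 629.3 + 652.6 = -2892.3
Services: -191.1 + 608.3 = 417.2
Trade balance = -2892.3 + 417.2 = -2475.1
(Excluded from the trade balance — financial account: acquisition of a foreign subsidiary by a resident firm (outward FDI) 630.4, sale of domestic government bonds to non-residents 339.3; primary income: profits repatriated by foreign-owned firms operating domestically 255.3, reinvested earnings on direct investment abroad 149.2; capital account: debt forgiveness received from foreign official creditors 74.7.)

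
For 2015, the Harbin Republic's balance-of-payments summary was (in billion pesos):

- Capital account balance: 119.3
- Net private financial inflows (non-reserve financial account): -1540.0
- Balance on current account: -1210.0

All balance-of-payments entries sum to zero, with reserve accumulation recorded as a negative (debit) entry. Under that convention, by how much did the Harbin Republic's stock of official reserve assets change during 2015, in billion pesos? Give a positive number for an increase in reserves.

-2630.7

Official reserve transactions balance = -((-1210.0) + 119.3 + (-1540.0)) = 2630.7
An accumulation of reserves is recorded as a debit (negative entry), so the change in the stock of reserves is the negative of that balance.
Change in official reserves = -(2630.7) = -2630.7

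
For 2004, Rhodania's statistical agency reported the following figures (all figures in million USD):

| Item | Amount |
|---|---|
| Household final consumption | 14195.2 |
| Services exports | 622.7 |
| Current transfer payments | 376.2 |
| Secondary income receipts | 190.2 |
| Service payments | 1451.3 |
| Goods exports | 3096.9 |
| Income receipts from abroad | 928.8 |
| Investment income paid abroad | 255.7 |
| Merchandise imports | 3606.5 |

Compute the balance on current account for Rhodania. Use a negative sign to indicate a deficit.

Goods balance = 3096.9 - 3606.5 = -509.6
Services balance = 622.7 - 1451.3 = -828.6
Trade balance (goods + services) = -509.6 + (-828.6) = -1338.2
Net primary income = 928.8 - 255.7 = 673.1
Net secondary income = 190.2 - 376.2 = -186.0
Current account = -1338.2 + 673.1 + (-186.0) = -851.1

-851.1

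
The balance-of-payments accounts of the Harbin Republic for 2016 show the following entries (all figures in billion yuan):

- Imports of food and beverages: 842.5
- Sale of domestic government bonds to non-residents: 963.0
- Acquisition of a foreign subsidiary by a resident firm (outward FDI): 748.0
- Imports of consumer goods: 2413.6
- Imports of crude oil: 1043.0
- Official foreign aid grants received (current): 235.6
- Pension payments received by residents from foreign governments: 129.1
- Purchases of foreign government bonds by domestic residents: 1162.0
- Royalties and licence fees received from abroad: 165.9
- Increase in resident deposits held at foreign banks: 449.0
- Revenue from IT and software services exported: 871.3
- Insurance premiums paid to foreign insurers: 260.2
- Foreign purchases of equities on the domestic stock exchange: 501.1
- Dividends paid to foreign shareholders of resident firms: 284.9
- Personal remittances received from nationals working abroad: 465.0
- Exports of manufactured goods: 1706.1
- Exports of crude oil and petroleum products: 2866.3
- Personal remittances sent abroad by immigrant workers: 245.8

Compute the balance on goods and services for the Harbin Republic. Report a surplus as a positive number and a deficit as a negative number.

1050.3

Goods: 2866.3 - 1043.0 - 842.5 - 2413.6 + 1706.1 = 273.3
Services: -260.2 + 165.9 + 871.3 = 777.0
Trade balance = 273.3 + 777.0 = 1050.3
(Excluded from the trade balance — financial account: sale of domestic government bonds to non-residents 963.0, acquisition of a foreign subsidiary by a resident firm (outward FDI) 748.0, purchases of foreign government bonds by domestic residents 1162.0, increase in resident deposits held at foreign banks 449.0, foreign purchases of equities on the domestic stock exchange 501.1; secondary income: official foreign aid grants received (current) 235.6, pension payments received by residents from foreign governments 129.1, personal remittances received from nationals working abroad 465.0, personal remittances sent abroad by immigrant workers 245.8; primary income: dividends paid to foreign shareholders of resident firms 284.9.)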